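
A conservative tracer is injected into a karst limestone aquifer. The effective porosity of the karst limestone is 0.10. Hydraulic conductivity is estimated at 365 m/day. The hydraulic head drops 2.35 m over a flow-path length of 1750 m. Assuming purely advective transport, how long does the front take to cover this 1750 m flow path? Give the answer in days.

357

Hydraulic gradient i = Δh / L = 2.35 / 1750 = 0.001343.
Darcy flux q = K · i = 365.0 × 0.001343 = 0.4901 m/day.
Seepage velocity v = q / n_e = 0.4901 / 0.10 = 4.901 m/day.
Travel time t = L / v = 1750 / 4.901 = 357.0 days.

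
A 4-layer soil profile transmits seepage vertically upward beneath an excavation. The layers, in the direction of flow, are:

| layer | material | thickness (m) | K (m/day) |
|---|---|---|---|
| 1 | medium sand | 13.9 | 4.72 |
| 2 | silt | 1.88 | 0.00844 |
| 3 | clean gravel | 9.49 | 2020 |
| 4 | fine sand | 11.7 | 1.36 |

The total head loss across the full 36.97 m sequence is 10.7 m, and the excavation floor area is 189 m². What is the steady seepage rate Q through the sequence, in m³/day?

8.63

Flow is perpendicular to layering, so the layers act in series and the equivalent K is the thickness-weighted harmonic mean.
Total thickness L = 13.9 + 1.88 + 9.49 + 11.7 = 36.97 m.
Σ(b_i/K_i) = 13.9/4.72 + 1.88/0.00844 + 9.49/2020 + 11.7/1.36 = 234.3 d.
K_eq = L / Σ(b_i/K_i) = 36.97 / 234.3 = 0.1578 m/day.
Q = K_eq · A · (Δh/L) = 0.1578 × 189 × (10.7/36.97) = 8.631 m³/day.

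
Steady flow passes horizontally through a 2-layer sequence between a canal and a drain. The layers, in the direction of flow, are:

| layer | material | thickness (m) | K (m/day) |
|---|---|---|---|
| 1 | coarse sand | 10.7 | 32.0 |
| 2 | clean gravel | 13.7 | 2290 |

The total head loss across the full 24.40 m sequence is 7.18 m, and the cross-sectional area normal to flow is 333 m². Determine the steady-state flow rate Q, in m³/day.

7020

Flow is perpendicular to layering, so the layers act in series and the equivalent K is the thickness-weighted harmonic mean.
Total thickness L = 10.7 + 13.7 = 24.40 m.
Σ(b_i/K_i) = 10.7/32.0 + 13.7/2290 = 0.3404 d.
K_eq = L / Σ(b_i/K_i) = 24.40 / 0.3404 = 71.69 m/day.
Q = K_eq · A · (Δh/L) = 71.69 × 333 × (7.18/24.40) = 7025 m³/day.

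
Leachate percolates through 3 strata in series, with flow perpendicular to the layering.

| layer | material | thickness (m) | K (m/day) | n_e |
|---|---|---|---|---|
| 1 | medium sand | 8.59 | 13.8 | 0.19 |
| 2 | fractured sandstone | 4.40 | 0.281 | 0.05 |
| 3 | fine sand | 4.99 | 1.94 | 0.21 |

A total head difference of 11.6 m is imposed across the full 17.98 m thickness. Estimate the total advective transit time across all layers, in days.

With flow normal to the layers, continuity requires the same specific discharge q through every layer.
Σ(b_i/K_i) = 8.59/13.8 + 4.40/0.281 + 4.99/1.94 = 18.85 d.
q = Δh / Σ(b_i/K_i) = 11.6 / 18.85 = 0.6153 m/day.
In each layer the seepage velocity is v_i = q/n_i, so the layer transit time is t_i = b_i·n_i / q:
  layer 1 (medium sand): t_1 = 8.59 × 0.19 / 0.6153 = 2.653 d
  layer 2 (fractured sandstone): t_2 = 4.40 × 0.05 / 0.6153 = 0.3576 d
  layer 3 (fine sand): t_3 = 4.99 × 0.21 / 0.6153 = 1.703 d
Total t = Σ t_i = 4.713 days.

4.71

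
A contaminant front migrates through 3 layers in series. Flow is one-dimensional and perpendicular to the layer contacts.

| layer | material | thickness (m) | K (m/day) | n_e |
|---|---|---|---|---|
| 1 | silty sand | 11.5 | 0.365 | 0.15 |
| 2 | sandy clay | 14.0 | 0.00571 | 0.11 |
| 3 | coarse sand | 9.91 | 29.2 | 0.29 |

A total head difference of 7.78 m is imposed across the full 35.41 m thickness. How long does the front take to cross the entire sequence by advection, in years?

5.37

With flow normal to the layers, continuity requires the same specific discharge q through every layer.
Σ(b_i/K_i) = 11.5/0.365 + 14.0/0.00571 + 9.91/29.2 = 2484 d.
q = Δh / Σ(b_i/K_i) = 7.78 / 2484 = 0.003132 m/day.
In each layer the seepage velocity is v_i = q/n_i, so the layer transit time is t_i = b_i·n_i / q:
  layer 1 (silty sand): t_1 = 11.5 × 0.15 / 0.003132 = 550.7 d
  layer 2 (sandy clay): t_2 = 14.0 × 0.11 / 0.003132 = 491.6 d
  layer 3 (coarse sand): t_3 = 9.91 × 0.29 / 0.003132 = 917.5 d
Total t = Σ t_i = 1960 days = 5.366 years.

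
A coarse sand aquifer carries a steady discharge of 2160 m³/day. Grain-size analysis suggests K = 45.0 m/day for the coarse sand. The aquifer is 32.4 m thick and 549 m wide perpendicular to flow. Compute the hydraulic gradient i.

0.00270

Cross-sectional area A = 549 × 32.4 = 17788 m².
From Q = K·A·i, i = Q / (K·A) = 2160 / (45.00 × 17788) = 0.002699.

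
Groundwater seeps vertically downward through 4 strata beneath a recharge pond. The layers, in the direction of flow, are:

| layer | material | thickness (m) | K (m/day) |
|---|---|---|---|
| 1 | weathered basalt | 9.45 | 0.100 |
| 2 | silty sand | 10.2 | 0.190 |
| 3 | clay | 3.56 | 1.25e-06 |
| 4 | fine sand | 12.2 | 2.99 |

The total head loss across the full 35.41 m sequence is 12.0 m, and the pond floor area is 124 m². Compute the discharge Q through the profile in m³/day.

0.000522

Flow is perpendicular to layering, so the layers act in series and the equivalent K is the thickness-weighted harmonic mean.
Total thickness L = 9.45 + 10.2 + 3.56 + 12.2 = 35.41 m.
Σ(b_i/K_i) = 9.45/0.100 + 10.2/0.190 + 3.56/1.25e-06 + 12.2/2.99 = 2.848e+06 d.
K_eq = L / Σ(b_i/K_i) = 35.41 / 2.848e+06 = 1.243e-05 m/day.
Q = K_eq · A · (Δh/L) = 1.243e-05 × 124 × (12.0/35.41) = 0.0005224 m³/day.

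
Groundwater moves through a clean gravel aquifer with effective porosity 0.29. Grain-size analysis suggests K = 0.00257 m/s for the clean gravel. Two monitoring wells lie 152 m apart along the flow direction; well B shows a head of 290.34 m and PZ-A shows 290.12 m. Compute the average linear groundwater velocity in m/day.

Convert K: 0.00257 m/s × 86400 = 222.0 m/day.
Hydraulic gradient i = (290.34 − 290.12) / 152 = 0.22 / 152 = 0.001447.
Darcy flux q = K · i = 222.0 × 0.001447 = 0.3214 m/day.
Seepage velocity v = q / n_e = 0.3214 / 0.29 = 1.108 m/day.

1.11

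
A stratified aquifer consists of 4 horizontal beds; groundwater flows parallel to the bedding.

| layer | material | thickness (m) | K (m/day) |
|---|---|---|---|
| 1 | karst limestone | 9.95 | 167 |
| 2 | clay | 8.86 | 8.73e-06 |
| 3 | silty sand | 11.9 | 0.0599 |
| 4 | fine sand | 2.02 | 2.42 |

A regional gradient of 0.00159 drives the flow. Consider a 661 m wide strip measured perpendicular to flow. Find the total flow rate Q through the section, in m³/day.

1750

Flow is parallel to layering, so each bed carries its own Darcy discharge and the transmissivities add.
Σ(K_i·b_i) = 167×9.95 + 8.73e-06×8.86 + 0.0599×11.9 + 2.42×2.02 = 1667 m²/day.
Hydraulic gradient i = 0.00159.
Q = Σ(K_i·b_i) · W · i = 1667 × 661 × 0.001590 = 1752 m³/day.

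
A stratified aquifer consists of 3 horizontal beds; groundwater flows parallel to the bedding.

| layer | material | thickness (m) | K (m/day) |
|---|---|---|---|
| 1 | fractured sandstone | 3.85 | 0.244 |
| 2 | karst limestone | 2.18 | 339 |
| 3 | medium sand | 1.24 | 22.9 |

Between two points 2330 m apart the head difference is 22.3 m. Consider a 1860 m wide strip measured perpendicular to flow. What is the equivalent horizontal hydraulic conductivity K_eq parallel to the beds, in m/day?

Flow is parallel to layering, so each bed carries its own Darcy discharge and the transmissivities add.
Σ(K_i·b_i) = 0.244×3.85 + 339×2.18 + 22.9×1.24 = 768.4 m²/day.
Total thickness b = 7.270 m, so K_eq = Σ(K_i·b_i)/b = 105.7 m/day.

106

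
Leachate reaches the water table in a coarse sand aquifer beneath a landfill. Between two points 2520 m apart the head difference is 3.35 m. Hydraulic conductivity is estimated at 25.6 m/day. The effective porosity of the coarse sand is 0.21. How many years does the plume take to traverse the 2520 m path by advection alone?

Hydraulic gradient i = Δh / L = 3.35 / 2520 = 0.001329.
Darcy flux q = K · i = 25.60 × 0.001329 = 0.03403 m/day.
Seepage velocity v = q / n_e = 0.03403 / 0.21 = 0.1621 m/day.
Travel time t = L / v = 2520 / 0.1621 = 15550 days = 42.57 years.

42.6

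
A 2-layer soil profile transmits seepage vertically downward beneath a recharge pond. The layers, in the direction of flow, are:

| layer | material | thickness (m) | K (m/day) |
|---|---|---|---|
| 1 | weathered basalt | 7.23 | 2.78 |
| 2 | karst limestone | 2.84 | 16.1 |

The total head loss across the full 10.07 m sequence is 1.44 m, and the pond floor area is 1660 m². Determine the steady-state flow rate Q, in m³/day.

861

Flow is perpendicular to layering, so the layers act in series and the equivalent K is the thickness-weighted harmonic mean.
Total thickness L = 7.23 + 2.84 = 10.07 m.
Σ(b_i/K_i) = 7.23/2.78 + 2.84/16.1 = 2.777 d.
K_eq = L / Σ(b_i/K_i) = 10.07 / 2.777 = 3.626 m/day.
Q = K_eq · A · (Δh/L) = 3.626 × 1660 × (1.44/10.07) = 860.7 m³/day.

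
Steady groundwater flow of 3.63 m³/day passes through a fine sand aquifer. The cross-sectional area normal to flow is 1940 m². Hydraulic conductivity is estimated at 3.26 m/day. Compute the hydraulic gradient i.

0.000574

From Q = K·A·i, i = Q / (K·A) = 3.63 / (3.260 × 1940) = 0.0005740.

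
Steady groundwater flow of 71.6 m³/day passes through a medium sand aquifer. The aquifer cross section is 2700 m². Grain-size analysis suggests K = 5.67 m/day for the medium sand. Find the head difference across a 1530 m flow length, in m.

From Q = K·A·i, i = Q / (K·A) = 71.6 / (5.670 × 2700) = 0.004677.
Head loss Δh = i · L = 0.004677 × 1530 = 7.156 m.

7.16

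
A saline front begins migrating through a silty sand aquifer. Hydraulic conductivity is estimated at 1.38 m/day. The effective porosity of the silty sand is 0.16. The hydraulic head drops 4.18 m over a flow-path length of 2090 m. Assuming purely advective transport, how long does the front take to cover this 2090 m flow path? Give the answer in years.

Hydraulic gradient i = Δh / L = 4.18 / 2090 = 0.002000.
Darcy flux q = K · i = 1.380 × 0.002000 = 0.002760 m/day.
Seepage velocity v = q / n_e = 0.002760 / 0.16 = 0.01725 m/day.
Travel time t = L / v = 2090 / 0.01725 = 1.212e+05 days = 331.7 years.

332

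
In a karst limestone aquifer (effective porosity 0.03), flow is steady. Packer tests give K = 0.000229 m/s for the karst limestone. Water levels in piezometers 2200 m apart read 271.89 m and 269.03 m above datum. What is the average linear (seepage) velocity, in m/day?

0.857

Convert K: 0.000229 m/s × 86400 = 19.79 m/day.
Hydraulic gradient i = (271.89 − 269.03) / 2200 = 2.86 / 2200 = 0.001300.
Darcy flux q = K · i = 19.79 × 0.001300 = 0.02572 m/day.
Seepage velocity v = q / n_e = 0.02572 / 0.03 = 0.8574 m/day.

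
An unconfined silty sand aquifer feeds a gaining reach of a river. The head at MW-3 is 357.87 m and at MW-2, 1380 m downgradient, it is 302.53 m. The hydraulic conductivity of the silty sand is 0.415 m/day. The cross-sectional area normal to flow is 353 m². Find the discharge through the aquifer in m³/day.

5.87

Hydraulic gradient i = (357.87 − 302.53) / 1380 = 55.34 / 1380 = 0.04010.
Darcy's law: Q = K · A · i = 0.4150 × 353.0 × 0.04010 = 5.875 m³/day.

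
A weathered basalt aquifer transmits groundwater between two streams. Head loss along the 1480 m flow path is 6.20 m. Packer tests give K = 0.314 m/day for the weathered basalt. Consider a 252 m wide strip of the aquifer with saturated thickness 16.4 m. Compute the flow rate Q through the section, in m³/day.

5.44

Cross-sectional area A = 252 × 16.4 = 4133 m².
Hydraulic gradient i = Δh / L = 6.20 / 1480 = 0.004189.
Darcy's law: Q = K · A · i = 0.3140 × 4133 × 0.004189 = 5.436 m³/day.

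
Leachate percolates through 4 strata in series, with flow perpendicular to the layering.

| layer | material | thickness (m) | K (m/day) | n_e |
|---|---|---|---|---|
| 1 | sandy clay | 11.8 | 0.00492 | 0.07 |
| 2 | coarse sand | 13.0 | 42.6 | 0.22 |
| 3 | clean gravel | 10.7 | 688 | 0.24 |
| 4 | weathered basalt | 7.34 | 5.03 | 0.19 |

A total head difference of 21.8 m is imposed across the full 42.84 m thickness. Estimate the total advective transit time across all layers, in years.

2.31

With flow normal to the layers, continuity requires the same specific discharge q through every layer.
Σ(b_i/K_i) = 11.8/0.00492 + 13.0/42.6 + 10.7/688 + 7.34/5.03 = 2400 d.
q = Δh / Σ(b_i/K_i) = 21.8 / 2400 = 0.009083 m/day.
In each layer the seepage velocity is v_i = q/n_i, so the layer transit time is t_i = b_i·n_i / q:
  layer 1 (sandy clay): t_1 = 11.8 × 0.07 / 0.009083 = 90.94 d
  layer 2 (coarse sand): t_2 = 13.0 × 0.22 / 0.009083 = 314.9 d
  layer 3 (clean gravel): t_3 = 10.7 × 0.24 / 0.009083 = 282.7 d
  layer 4 (weathered basalt): t_4 = 7.34 × 0.19 / 0.009083 = 153.5 d
Total t = Σ t_i = 842.1 days = 2.306 years.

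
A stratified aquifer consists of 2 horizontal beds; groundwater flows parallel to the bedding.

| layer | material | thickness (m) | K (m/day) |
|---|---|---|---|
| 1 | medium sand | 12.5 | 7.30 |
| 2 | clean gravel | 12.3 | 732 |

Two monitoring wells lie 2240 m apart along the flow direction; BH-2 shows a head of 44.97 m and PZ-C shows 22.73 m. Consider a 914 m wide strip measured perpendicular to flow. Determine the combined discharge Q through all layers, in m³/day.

Flow is parallel to layering, so each bed carries its own Darcy discharge and the transmissivities add.
Σ(K_i·b_i) = 7.30×12.5 + 732×12.3 = 9095 m²/day.
Hydraulic gradient i = (44.97 − 22.73) / 2240 = 22.24 / 2240 = 0.009929.
Q = Σ(K_i·b_i) · W · i = 9095 × 914 × 0.009929 = 82533 m³/day.

82500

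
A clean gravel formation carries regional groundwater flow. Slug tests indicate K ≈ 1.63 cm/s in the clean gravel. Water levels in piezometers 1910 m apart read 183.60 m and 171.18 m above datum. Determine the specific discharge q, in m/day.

Convert K: 1.63 cm/s × 864 = 1408 m/day.
Hydraulic gradient i = (183.60 − 171.18) / 1910 = 12.42 / 1910 = 0.006503.
Specific discharge q = K · i = 1408 × 0.006503 = 9.158 m/day.

9.16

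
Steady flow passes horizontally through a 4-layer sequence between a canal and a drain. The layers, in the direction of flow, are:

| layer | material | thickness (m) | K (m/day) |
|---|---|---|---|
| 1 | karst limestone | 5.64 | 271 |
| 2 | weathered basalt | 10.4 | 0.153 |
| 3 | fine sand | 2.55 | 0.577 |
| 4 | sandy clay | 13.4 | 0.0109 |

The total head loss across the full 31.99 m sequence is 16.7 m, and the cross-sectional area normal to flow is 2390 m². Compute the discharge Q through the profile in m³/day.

30.7

Flow is perpendicular to layering, so the layers act in series and the equivalent K is the thickness-weighted harmonic mean.
Total thickness L = 5.64 + 10.4 + 2.55 + 13.4 = 31.99 m.
Σ(b_i/K_i) = 5.64/271 + 10.4/0.153 + 2.55/0.577 + 13.4/0.0109 = 1302 d.
K_eq = L / Σ(b_i/K_i) = 31.99 / 1302 = 0.02457 m/day.
Q = K_eq · A · (Δh/L) = 0.02457 × 2390 × (16.7/31.99) = 30.66 m³/day.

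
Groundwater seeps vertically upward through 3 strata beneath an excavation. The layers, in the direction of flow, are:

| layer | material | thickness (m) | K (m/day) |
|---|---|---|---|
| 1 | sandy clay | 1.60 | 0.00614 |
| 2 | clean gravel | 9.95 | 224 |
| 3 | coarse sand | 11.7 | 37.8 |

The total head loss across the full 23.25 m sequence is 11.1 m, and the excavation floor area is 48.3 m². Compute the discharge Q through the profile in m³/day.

Flow is perpendicular to layering, so the layers act in series and the equivalent K is the thickness-weighted harmonic mean.
Total thickness L = 1.60 + 9.95 + 11.7 = 23.25 m.
Σ(b_i/K_i) = 1.60/0.00614 + 9.95/224 + 11.7/37.8 = 260.9 d.
K_eq = L / Σ(b_i/K_i) = 23.25 / 260.9 = 0.08910 m/day.
Q = K_eq · A · (Δh/L) = 0.08910 × 48.3 × (11.1/23.25) = 2.055 m³/day.

2.05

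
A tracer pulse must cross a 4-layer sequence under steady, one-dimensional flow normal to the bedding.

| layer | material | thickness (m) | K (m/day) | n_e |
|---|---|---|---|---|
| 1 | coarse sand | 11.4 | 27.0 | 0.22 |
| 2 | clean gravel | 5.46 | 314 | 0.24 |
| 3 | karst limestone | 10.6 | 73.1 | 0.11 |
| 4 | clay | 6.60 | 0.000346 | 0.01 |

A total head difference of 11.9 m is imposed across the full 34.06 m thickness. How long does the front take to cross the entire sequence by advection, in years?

With flow normal to the layers, continuity requires the same specific discharge q through every layer.
Σ(b_i/K_i) = 11.4/27.0 + 5.46/314 + 10.6/73.1 + 6.60/0.000346 = 19076 d.
q = Δh / Σ(b_i/K_i) = 11.9 / 19076 = 0.0006238 m/day.
In each layer the seepage velocity is v_i = q/n_i, so the layer transit time is t_i = b_i·n_i / q:
  layer 1 (coarse sand): t_1 = 11.4 × 0.22 / 0.0006238 = 4020 d
  layer 2 (clean gravel): t_2 = 5.46 × 0.24 / 0.0006238 = 2101 d
  layer 3 (karst limestone): t_3 = 10.6 × 0.11 / 0.0006238 = 1869 d
  layer 4 (clay): t_4 = 6.60 × 0.01 / 0.0006238 = 105.8 d
Total t = Σ t_i = 8096 days = 22.17 years.

22.2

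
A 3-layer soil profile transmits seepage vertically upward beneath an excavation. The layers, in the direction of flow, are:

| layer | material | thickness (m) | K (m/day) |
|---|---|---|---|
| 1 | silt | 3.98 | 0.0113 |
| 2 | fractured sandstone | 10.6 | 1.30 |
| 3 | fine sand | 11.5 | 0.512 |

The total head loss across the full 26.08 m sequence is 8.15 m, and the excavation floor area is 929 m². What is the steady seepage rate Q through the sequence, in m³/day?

Flow is perpendicular to layering, so the layers act in series and the equivalent K is the thickness-weighted harmonic mean.
Total thickness L = 3.98 + 10.6 + 11.5 = 26.08 m.
Σ(b_i/K_i) = 3.98/0.0113 + 10.6/1.30 + 11.5/0.512 = 382.8 d.
K_eq = L / Σ(b_i/K_i) = 26.08 / 382.8 = 0.06812 m/day.
Q = K_eq · A · (Δh/L) = 0.06812 × 929 × (8.15/26.08) = 19.78 m³/day.

19.8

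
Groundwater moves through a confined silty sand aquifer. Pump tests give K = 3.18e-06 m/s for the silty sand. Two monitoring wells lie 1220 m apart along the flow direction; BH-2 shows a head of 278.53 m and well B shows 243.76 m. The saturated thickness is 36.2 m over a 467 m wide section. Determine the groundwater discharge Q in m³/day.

132

Convert K: 3.18e-06 m/s × 86400 = 0.2748 m/day.
Cross-sectional area A = 467 × 36.2 = 16905 m².
Hydraulic gradient i = (278.53 − 243.76) / 1220 = 34.77 / 1220 = 0.02850.
Darcy's law: Q = K · A · i = 0.2748 × 16905 × 0.02850 = 132.4 m³/day.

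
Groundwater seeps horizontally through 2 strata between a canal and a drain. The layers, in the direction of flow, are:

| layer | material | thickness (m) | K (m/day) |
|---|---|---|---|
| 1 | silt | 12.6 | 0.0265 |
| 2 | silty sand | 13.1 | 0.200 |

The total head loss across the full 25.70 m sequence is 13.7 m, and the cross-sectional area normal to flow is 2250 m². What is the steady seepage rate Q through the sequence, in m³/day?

57.0

Flow is perpendicular to layering, so the layers act in series and the equivalent K is the thickness-weighted harmonic mean.
Total thickness L = 12.6 + 13.1 = 25.70 m.
Σ(b_i/K_i) = 12.6/0.0265 + 13.1/0.200 = 541.0 d.
K_eq = L / Σ(b_i/K_i) = 25.70 / 541.0 = 0.04751 m/day.
Q = K_eq · A · (Δh/L) = 0.04751 × 2250 × (13.7/25.70) = 56.98 m³/day.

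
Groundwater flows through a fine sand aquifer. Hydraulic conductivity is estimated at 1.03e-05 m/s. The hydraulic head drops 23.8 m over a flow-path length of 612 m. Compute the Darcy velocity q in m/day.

0.0346

Convert K: 1.03e-05 m/s × 86400 = 0.8899 m/day.
Hydraulic gradient i = Δh / L = 23.8 / 612 = 0.03889.
Specific discharge q = K · i = 0.8899 × 0.03889 = 0.03461 m/day.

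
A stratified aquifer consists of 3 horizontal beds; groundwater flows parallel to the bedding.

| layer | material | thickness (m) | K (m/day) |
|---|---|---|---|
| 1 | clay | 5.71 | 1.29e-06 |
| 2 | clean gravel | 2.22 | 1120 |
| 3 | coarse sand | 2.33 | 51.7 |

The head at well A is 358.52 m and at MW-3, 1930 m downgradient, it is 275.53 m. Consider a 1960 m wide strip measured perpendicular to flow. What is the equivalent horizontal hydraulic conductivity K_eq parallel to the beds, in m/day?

254

Flow is parallel to layering, so each bed carries its own Darcy discharge and the transmissivities add.
Σ(K_i·b_i) = 1.29e-06×5.71 + 1120×2.22 + 51.7×2.33 = 2607 m²/day.
Total thickness b = 10.26 m, so K_eq = Σ(K_i·b_i)/b = 254.1 m/day.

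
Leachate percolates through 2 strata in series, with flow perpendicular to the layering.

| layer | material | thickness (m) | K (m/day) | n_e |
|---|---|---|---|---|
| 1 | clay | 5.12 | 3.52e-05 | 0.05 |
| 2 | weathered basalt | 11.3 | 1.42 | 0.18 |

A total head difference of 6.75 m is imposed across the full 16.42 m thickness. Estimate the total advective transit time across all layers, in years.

135

With flow normal to the layers, continuity requires the same specific discharge q through every layer.
Σ(b_i/K_i) = 5.12/3.52e-05 + 11.3/1.42 = 1.455e+05 d.
q = Δh / Σ(b_i/K_i) = 6.75 / 1.455e+05 = 4.640e-05 m/day.
In each layer the seepage velocity is v_i = q/n_i, so the layer transit time is t_i = b_i·n_i / q:
  layer 1 (clay): t_1 = 5.12 × 0.05 / 4.640e-05 = 5517 d
  layer 2 (weathered basalt): t_2 = 11.3 × 0.18 / 4.640e-05 = 43833 d
Total t = Σ t_i = 49350 days = 135.1 years.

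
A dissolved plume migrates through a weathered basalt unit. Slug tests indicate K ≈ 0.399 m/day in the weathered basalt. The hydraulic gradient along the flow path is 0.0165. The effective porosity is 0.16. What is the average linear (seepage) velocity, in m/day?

0.0411

Hydraulic gradient i = 0.0165.
Darcy flux q = K · i = 0.3990 × 0.01650 = 0.006584 m/day.
Seepage velocity v = q / n_e = 0.006584 / 0.16 = 0.04115 m/day.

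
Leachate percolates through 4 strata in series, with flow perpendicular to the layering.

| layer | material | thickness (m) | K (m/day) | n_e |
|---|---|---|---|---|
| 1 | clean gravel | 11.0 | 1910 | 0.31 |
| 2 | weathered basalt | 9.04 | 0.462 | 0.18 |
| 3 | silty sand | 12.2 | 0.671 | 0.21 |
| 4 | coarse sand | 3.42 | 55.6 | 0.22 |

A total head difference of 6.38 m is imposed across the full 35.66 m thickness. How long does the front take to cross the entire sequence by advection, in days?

49.5

With flow normal to the layers, continuity requires the same specific discharge q through every layer.
Σ(b_i/K_i) = 11.0/1910 + 9.04/0.462 + 12.2/0.671 + 3.42/55.6 = 37.82 d.
q = Δh / Σ(b_i/K_i) = 6.38 / 37.82 = 0.1687 m/day.
In each layer the seepage velocity is v_i = q/n_i, so the layer transit time is t_i = b_i·n_i / q:
  layer 1 (clean gravel): t_1 = 11.0 × 0.31 / 0.1687 = 20.21 d
  layer 2 (weathered basalt): t_2 = 9.04 × 0.18 / 0.1687 = 9.645 d
  layer 3 (silty sand): t_3 = 12.2 × 0.21 / 0.1687 = 15.19 d
  layer 4 (coarse sand): t_4 = 3.42 × 0.22 / 0.1687 = 4.460 d
Total t = Σ t_i = 49.50 days.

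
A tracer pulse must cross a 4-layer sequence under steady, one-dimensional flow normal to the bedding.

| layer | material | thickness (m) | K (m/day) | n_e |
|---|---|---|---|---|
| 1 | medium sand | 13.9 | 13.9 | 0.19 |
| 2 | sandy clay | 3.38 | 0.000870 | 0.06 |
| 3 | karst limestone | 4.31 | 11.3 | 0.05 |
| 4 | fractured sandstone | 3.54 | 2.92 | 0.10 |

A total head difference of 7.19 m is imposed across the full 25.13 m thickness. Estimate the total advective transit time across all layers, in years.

With flow normal to the layers, continuity requires the same specific discharge q through every layer.
Σ(b_i/K_i) = 13.9/13.9 + 3.38/0.000870 + 4.31/11.3 + 3.54/2.92 = 3888 d.
q = Δh / Σ(b_i/K_i) = 7.19 / 3888 = 0.001849 m/day.
In each layer the seepage velocity is v_i = q/n_i, so the layer transit time is t_i = b_i·n_i / q:
  layer 1 (medium sand): t_1 = 13.9 × 0.19 / 0.001849 = 1428 d
  layer 2 (sandy clay): t_2 = 3.38 × 0.06 / 0.001849 = 109.7 d
  layer 3 (karst limestone): t_3 = 4.31 × 0.05 / 0.001849 = 116.5 d
  layer 4 (fractured sandstone): t_4 = 3.54 × 0.10 / 0.001849 = 191.4 d
Total t = Σ t_i = 1846 days = 5.053 years.

5.05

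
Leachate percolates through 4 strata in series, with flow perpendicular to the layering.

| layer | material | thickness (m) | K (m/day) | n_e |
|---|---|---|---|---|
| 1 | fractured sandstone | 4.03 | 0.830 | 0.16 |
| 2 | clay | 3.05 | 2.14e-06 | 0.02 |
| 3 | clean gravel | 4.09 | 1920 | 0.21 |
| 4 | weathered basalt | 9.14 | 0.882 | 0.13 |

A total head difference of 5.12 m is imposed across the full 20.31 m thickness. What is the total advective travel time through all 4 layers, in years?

With flow normal to the layers, continuity requires the same specific discharge q through every layer.
Σ(b_i/K_i) = 4.03/0.830 + 3.05/2.14e-06 + 4.09/1920 + 9.14/0.882 = 1.425e+06 d.
q = Δh / Σ(b_i/K_i) = 5.12 / 1.425e+06 = 3.592e-06 m/day.
In each layer the seepage velocity is v_i = q/n_i, so the layer transit time is t_i = b_i·n_i / q:
  layer 1 (fractured sandstone): t_1 = 4.03 × 0.16 / 3.592e-06 = 1.795e+05 d
  layer 2 (clay): t_2 = 3.05 × 0.02 / 3.592e-06 = 16981 d
  layer 3 (clean gravel): t_3 = 4.09 × 0.21 / 3.592e-06 = 2.391e+05 d
  layer 4 (weathered basalt): t_4 = 9.14 × 0.13 / 3.592e-06 = 3.308e+05 d
Total t = Σ t_i = 7.663e+05 days = 2098 years.

2100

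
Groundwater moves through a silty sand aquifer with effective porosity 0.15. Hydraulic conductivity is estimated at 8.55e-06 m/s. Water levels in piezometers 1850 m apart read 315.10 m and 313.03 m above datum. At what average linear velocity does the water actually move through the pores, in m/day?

Convert K: 8.55e-06 m/s × 86400 = 0.7387 m/day.
Hydraulic gradient i = (315.10 − 313.03) / 1850 = 2.07 / 1850 = 0.001119.
Darcy flux q = K · i = 0.7387 × 0.001119 = 0.0008266 m/day.
Seepage velocity v = q / n_e = 0.0008266 / 0.15 = 0.005510 m/day.

0.00551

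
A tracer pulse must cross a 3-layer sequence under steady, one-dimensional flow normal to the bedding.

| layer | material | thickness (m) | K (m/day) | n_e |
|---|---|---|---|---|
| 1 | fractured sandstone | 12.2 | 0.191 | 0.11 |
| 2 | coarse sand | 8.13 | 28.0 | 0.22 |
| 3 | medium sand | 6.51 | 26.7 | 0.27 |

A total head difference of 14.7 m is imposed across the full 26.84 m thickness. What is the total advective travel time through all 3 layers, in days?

With flow normal to the layers, continuity requires the same specific discharge q through every layer.
Σ(b_i/K_i) = 12.2/0.191 + 8.13/28.0 + 6.51/26.7 = 64.41 d.
q = Δh / Σ(b_i/K_i) = 14.7 / 64.41 = 0.2282 m/day.
In each layer the seepage velocity is v_i = q/n_i, so the layer transit time is t_i = b_i·n_i / q:
  layer 1 (fractured sandstone): t_1 = 12.2 × 0.11 / 0.2282 = 5.880 d
  layer 2 (coarse sand): t_2 = 8.13 × 0.22 / 0.2282 = 7.837 d
  layer 3 (medium sand): t_3 = 6.51 × 0.27 / 0.2282 = 7.701 d
Total t = Σ t_i = 21.42 days.

21.4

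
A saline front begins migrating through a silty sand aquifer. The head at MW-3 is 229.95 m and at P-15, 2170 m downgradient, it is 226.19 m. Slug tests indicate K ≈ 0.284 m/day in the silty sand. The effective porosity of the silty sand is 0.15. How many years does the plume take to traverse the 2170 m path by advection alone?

1810

Hydraulic gradient i = (229.95 − 226.19) / 2170 = 3.76 / 2170 = 0.001733.
Darcy flux q = K · i = 0.2840 × 0.001733 = 0.0004921 m/day.
Seepage velocity v = q / n_e = 0.0004921 / 0.15 = 0.003281 m/day.
Travel time t = L / v = 2170 / 0.003281 = 6.615e+05 days = 1811 years.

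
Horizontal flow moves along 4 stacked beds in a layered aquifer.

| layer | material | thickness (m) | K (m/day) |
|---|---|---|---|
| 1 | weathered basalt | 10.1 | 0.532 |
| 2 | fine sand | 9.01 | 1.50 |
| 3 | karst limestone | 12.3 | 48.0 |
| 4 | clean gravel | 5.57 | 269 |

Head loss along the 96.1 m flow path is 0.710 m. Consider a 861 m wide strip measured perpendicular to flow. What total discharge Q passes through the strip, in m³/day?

13400

Flow is parallel to layering, so each bed carries its own Darcy discharge and the transmissivities add.
Σ(K_i·b_i) = 0.532×10.1 + 1.50×9.01 + 48.0×12.3 + 269×5.57 = 2108 m²/day.
Hydraulic gradient i = Δh / L = 0.710 / 96.1 = 0.007388.
Q = Σ(K_i·b_i) · W · i = 2108 × 861 × 0.007388 = 13407 m³/day.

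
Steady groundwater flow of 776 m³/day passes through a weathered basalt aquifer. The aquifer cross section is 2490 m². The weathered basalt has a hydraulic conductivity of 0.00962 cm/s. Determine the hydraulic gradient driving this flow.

0.0375

Convert K: 0.00962 cm/s × 864 = 8.312 m/day.
From Q = K·A·i, i = Q / (K·A) = 776 / (8.312 × 2490) = 0.03750.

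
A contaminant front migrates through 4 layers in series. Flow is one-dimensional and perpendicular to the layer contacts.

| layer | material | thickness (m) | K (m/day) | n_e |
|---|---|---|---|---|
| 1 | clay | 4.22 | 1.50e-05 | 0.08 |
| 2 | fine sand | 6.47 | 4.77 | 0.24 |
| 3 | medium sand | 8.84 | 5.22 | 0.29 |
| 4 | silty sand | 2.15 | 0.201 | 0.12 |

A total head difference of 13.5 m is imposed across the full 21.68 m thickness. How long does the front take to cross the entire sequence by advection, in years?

With flow normal to the layers, continuity requires the same specific discharge q through every layer.
Σ(b_i/K_i) = 4.22/1.50e-05 + 6.47/4.77 + 8.84/5.22 + 2.15/0.201 = 2.813e+05 d.
q = Δh / Σ(b_i/K_i) = 13.5 / 2.813e+05 = 4.798e-05 m/day.
In each layer the seepage velocity is v_i = q/n_i, so the layer transit time is t_i = b_i·n_i / q:
  layer 1 (clay): t_1 = 4.22 × 0.08 / 4.798e-05 = 7036 d
  layer 2 (fine sand): t_2 = 6.47 × 0.24 / 4.798e-05 = 32361 d
  layer 3 (medium sand): t_3 = 8.84 × 0.29 / 4.798e-05 = 53427 d
  layer 4 (silty sand): t_4 = 2.15 × 0.12 / 4.798e-05 = 5377 d
Total t = Σ t_i = 98201 days = 268.9 years.

269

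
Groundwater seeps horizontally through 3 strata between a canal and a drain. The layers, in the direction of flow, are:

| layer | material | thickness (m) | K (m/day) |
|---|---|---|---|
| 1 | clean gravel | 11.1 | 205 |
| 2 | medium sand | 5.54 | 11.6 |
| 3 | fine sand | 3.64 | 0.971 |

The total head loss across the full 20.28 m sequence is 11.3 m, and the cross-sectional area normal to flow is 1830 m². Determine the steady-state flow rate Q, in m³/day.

4830

Flow is perpendicular to layering, so the layers act in series and the equivalent K is the thickness-weighted harmonic mean.
Total thickness L = 11.1 + 5.54 + 3.64 = 20.28 m.
Σ(b_i/K_i) = 11.1/205 + 5.54/11.6 + 3.64/0.971 = 4.280 d.
K_eq = L / Σ(b_i/K_i) = 20.28 / 4.280 = 4.738 m/day.
Q = K_eq · A · (Δh/L) = 4.738 × 1830 × (11.3/20.28) = 4831 m³/day.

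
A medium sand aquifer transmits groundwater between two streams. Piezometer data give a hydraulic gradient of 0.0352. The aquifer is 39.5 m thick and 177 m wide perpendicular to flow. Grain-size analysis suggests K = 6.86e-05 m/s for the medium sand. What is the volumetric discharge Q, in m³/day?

1460

Convert K: 6.86e-05 m/s × 86400 = 5.927 m/day.
Cross-sectional area A = 177 × 39.5 = 6992 m².
Hydraulic gradient i = 0.0352.
Darcy's law: Q = K · A · i = 5.927 × 6992 × 0.03520 = 1459 m³/day.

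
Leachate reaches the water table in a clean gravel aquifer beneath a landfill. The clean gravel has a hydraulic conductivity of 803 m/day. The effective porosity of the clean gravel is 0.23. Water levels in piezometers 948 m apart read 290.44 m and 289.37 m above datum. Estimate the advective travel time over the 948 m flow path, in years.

0.659

Hydraulic gradient i = (290.44 − 289.37) / 948 = 1.07 / 948 = 0.001129.
Darcy flux q = K · i = 803.0 × 0.001129 = 0.9063 m/day.
Seepage velocity v = q / n_e = 0.9063 / 0.23 = 3.941 m/day.
Travel time t = L / v = 948 / 3.941 = 240.6 days = 0.6587 years.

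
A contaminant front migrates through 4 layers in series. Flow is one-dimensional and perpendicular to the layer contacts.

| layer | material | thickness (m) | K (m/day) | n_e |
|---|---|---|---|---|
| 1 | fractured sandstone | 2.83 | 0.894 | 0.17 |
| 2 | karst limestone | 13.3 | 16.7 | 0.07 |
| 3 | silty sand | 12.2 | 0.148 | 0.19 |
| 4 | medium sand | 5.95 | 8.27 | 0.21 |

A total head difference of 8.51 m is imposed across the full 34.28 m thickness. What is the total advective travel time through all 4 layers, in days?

51.0

With flow normal to the layers, continuity requires the same specific discharge q through every layer.
Σ(b_i/K_i) = 2.83/0.894 + 13.3/16.7 + 12.2/0.148 + 5.95/8.27 = 87.11 d.
q = Δh / Σ(b_i/K_i) = 8.51 / 87.11 = 0.09769 m/day.
In each layer the seepage velocity is v_i = q/n_i, so the layer transit time is t_i = b_i·n_i / q:
  layer 1 (fractured sandstone): t_1 = 2.83 × 0.17 / 0.09769 = 4.925 d
  layer 2 (karst limestone): t_2 = 13.3 × 0.07 / 0.09769 = 9.530 d
  layer 3 (silty sand): t_3 = 12.2 × 0.19 / 0.09769 = 23.73 d
  layer 4 (medium sand): t_4 = 5.95 × 0.21 / 0.09769 = 12.79 d
Total t = Σ t_i = 50.97 days.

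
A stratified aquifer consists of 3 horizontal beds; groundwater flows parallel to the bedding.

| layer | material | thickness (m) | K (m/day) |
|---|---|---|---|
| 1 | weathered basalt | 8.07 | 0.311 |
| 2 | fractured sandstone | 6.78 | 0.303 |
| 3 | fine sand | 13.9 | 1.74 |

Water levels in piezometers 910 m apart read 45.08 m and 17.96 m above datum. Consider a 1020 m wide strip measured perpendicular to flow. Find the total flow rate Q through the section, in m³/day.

874

Flow is parallel to layering, so each bed carries its own Darcy discharge and the transmissivities add.
Σ(K_i·b_i) = 0.311×8.07 + 0.303×6.78 + 1.74×13.9 = 28.75 m²/day.
Hydraulic gradient i = (45.08 − 17.96) / 910 = 27.12 / 910 = 0.02980.
Q = Σ(K_i·b_i) · W · i = 28.75 × 1020 × 0.02980 = 874.0 m³/day.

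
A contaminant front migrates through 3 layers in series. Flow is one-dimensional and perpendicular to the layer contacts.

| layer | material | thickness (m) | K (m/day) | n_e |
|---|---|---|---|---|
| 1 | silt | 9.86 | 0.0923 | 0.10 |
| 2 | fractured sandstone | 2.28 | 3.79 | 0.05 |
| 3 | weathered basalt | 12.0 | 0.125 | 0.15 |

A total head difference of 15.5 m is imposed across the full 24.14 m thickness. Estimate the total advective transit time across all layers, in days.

With flow normal to the layers, continuity requires the same specific discharge q through every layer.
Σ(b_i/K_i) = 9.86/0.0923 + 2.28/3.79 + 12.0/0.125 = 203.4 d.
q = Δh / Σ(b_i/K_i) = 15.5 / 203.4 = 0.07619 m/day.
In each layer the seepage velocity is v_i = q/n_i, so the layer transit time is t_i = b_i·n_i / q:
  layer 1 (silt): t_1 = 9.86 × 0.10 / 0.07619 = 12.94 d
  layer 2 (fractured sandstone): t_2 = 2.28 × 0.05 / 0.07619 = 1.496 d
  layer 3 (weathered basalt): t_3 = 12.0 × 0.15 / 0.07619 = 23.62 d
Total t = Σ t_i = 38.06 days.

38.1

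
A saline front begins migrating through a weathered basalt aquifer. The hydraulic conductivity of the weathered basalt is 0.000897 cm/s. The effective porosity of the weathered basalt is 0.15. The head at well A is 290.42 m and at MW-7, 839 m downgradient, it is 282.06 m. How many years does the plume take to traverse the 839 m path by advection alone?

44.6

Convert K: 0.000897 cm/s × 864 = 0.7750 m/day.
Hydraulic gradient i = (290.42 − 282.06) / 839 = 8.36 / 839 = 0.009964.
Darcy flux q = K · i = 0.7750 × 0.009964 = 0.007722 m/day.
Seepage velocity v = q / n_e = 0.007722 / 0.15 = 0.05148 m/day.
Travel time t = L / v = 839 / 0.05148 = 16297 days = 44.62 years.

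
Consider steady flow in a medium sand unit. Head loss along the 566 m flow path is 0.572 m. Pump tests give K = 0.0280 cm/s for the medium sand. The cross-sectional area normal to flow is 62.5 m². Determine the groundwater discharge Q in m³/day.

Convert K: 0.0280 cm/s × 864 = 24.19 m/day.
Hydraulic gradient i = Δh / L = 0.572 / 566 = 0.001011.
Darcy's law: Q = K · A · i = 24.19 × 62.50 × 0.001011 = 1.528 m³/day.

1.53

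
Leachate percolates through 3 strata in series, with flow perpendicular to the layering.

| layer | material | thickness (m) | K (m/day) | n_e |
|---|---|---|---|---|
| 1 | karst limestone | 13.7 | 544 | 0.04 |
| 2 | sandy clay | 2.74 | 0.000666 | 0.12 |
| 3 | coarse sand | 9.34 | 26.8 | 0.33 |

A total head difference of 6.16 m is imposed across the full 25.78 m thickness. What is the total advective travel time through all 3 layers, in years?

With flow normal to the layers, continuity requires the same specific discharge q through every layer.
Σ(b_i/K_i) = 13.7/544 + 2.74/0.000666 + 9.34/26.8 = 4114 d.
q = Δh / Σ(b_i/K_i) = 6.16 / 4114 = 0.001497 m/day.
In each layer the seepage velocity is v_i = q/n_i, so the layer transit time is t_i = b_i·n_i / q:
  layer 1 (karst limestone): t_1 = 13.7 × 0.04 / 0.001497 = 366.0 d
  layer 2 (sandy clay): t_2 = 2.74 × 0.12 / 0.001497 = 219.6 d
  layer 3 (coarse sand): t_3 = 9.34 × 0.33 / 0.001497 = 2059 d
Total t = Σ t_i = 2644 days = 7.240 years.

7.24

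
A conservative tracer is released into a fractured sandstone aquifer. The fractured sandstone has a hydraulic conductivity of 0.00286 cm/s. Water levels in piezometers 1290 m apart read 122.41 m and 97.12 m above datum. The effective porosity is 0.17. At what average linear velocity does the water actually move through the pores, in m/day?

0.285

Convert K: 0.00286 cm/s × 864 = 2.471 m/day.
Hydraulic gradient i = (122.41 − 97.12) / 1290 = 25.29 / 1290 = 0.01960.
Darcy flux q = K · i = 2.471 × 0.01960 = 0.04844 m/day.
Seepage velocity v = q / n_e = 0.04844 / 0.17 = 0.2850 m/day.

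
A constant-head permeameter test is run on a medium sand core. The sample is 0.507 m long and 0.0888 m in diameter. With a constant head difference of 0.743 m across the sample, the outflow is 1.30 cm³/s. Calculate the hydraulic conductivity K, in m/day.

12.4

Cross-sectional area A = π·(d/2)² = π × (0.0888/2)² = 0.006193 m².
Convert discharge: 1.30 cm³/s = 1.300e-06 m³/s.
Darcy's law rearranged: K = Q·L / (A·Δh) = 1.300e-06 × 0.507 / (0.006193 × 0.743) = 0.0001432 m/s = 12.38 m/day.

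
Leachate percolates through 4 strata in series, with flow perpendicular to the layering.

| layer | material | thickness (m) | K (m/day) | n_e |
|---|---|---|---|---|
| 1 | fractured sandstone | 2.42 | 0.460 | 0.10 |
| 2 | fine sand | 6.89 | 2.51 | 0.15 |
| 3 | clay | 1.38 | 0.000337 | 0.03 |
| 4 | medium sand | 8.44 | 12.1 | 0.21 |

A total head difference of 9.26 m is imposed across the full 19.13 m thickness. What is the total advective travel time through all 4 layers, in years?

3.75

With flow normal to the layers, continuity requires the same specific discharge q through every layer.
Σ(b_i/K_i) = 2.42/0.460 + 6.89/2.51 + 1.38/0.000337 + 8.44/12.1 = 4104 d.
q = Δh / Σ(b_i/K_i) = 9.26 / 4104 = 0.002257 m/day.
In each layer the seepage velocity is v_i = q/n_i, so the layer transit time is t_i = b_i·n_i / q:
  layer 1 (fractured sandstone): t_1 = 2.42 × 0.10 / 0.002257 = 107.2 d
  layer 2 (fine sand): t_2 = 6.89 × 0.15 / 0.002257 = 458.0 d
  layer 3 (clay): t_3 = 1.38 × 0.03 / 0.002257 = 18.35 d
  layer 4 (medium sand): t_4 = 8.44 × 0.21 / 0.002257 = 785.5 d
Total t = Σ t_i = 1369 days = 3.748 years.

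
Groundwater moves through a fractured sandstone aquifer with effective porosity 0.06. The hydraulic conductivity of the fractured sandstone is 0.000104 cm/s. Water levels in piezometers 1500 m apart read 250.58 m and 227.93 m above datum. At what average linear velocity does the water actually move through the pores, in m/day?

Convert K: 0.000104 cm/s × 864 = 0.08986 m/day.
Hydraulic gradient i = (250.58 − 227.93) / 1500 = 22.65 / 1500 = 0.01510.
Darcy flux q = K · i = 0.08986 × 0.01510 = 0.001357 m/day.
Seepage velocity v = q / n_e = 0.001357 / 0.06 = 0.02261 m/day.

0.0226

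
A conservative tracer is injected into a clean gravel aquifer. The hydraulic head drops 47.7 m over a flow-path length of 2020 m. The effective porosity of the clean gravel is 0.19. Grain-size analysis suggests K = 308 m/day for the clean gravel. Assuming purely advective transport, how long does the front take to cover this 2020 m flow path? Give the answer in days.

52.8

Hydraulic gradient i = Δh / L = 47.7 / 2020 = 0.02361.
Darcy flux q = K · i = 308.0 × 0.02361 = 7.273 m/day.
Seepage velocity v = q / n_e = 7.273 / 0.19 = 38.28 m/day.
Travel time t = L / v = 2020 / 38.28 = 52.77 days.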